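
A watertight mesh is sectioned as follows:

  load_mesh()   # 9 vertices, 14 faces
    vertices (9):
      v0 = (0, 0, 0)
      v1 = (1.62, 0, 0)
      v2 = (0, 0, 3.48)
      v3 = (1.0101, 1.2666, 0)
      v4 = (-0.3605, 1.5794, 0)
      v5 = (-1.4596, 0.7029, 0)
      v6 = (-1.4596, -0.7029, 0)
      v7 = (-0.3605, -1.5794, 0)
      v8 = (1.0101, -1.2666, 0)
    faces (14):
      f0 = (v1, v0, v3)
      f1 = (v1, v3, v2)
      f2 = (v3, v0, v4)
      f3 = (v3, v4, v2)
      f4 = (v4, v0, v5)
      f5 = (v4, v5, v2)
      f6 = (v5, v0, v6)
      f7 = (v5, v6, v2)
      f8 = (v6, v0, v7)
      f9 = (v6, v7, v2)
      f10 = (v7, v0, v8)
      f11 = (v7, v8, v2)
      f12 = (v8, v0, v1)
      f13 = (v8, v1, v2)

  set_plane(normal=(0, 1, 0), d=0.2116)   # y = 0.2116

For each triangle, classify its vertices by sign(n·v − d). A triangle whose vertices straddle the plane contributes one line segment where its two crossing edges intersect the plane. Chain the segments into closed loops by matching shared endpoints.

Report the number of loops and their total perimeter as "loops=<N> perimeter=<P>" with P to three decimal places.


loops=1 perimeter=9.759

Straddling triangles (8 of 14):
  (v1,v0,v3) [--+] → (0.168749, 0.2116, 0)–(1.51811, 0.2116, 0)  len=1.3494
  (v1,v3,v2) [-+-] → (1.51811, 0.2116, 0)–(0.168749, 0.2116, 2.89863)  len=3.1973
  (v3,v0,v4) [+-+] → (0.168749, 0.2116, 0)–(-0.048298, 0.2116, 0)  len=0.2170
  (v3,v4,v2) [++-] → (-0.048298, 0.2116, 3.01377)–(0.168749, 0.2116, 2.89863)  len=0.2457
  (v4,v0,v5) [+-+] → (-0.048298, 0.2116, 0)–(-0.439396, 0.2116, 0)  len=0.3911
  (v4,v5,v2) [++-] → (-0.439396, 0.2116, 2.43239)–(-0.048298, 0.2116, 3.01377)  len=0.7007
  (v5,v0,v6) [+--] → (-0.439396, 0.2116, 0)–(-1.4596, 0.2116, 0)  len=1.0202
  (v5,v6,v2) [+--] → (-1.4596, 0.2116, 0)–(-0.439396, 0.2116, 2.43239)  len=2.6377

Chained into 1 loop(s):
  loop 1: 8 segments, perimeter = 9.7591
Total perimeter = 9.759


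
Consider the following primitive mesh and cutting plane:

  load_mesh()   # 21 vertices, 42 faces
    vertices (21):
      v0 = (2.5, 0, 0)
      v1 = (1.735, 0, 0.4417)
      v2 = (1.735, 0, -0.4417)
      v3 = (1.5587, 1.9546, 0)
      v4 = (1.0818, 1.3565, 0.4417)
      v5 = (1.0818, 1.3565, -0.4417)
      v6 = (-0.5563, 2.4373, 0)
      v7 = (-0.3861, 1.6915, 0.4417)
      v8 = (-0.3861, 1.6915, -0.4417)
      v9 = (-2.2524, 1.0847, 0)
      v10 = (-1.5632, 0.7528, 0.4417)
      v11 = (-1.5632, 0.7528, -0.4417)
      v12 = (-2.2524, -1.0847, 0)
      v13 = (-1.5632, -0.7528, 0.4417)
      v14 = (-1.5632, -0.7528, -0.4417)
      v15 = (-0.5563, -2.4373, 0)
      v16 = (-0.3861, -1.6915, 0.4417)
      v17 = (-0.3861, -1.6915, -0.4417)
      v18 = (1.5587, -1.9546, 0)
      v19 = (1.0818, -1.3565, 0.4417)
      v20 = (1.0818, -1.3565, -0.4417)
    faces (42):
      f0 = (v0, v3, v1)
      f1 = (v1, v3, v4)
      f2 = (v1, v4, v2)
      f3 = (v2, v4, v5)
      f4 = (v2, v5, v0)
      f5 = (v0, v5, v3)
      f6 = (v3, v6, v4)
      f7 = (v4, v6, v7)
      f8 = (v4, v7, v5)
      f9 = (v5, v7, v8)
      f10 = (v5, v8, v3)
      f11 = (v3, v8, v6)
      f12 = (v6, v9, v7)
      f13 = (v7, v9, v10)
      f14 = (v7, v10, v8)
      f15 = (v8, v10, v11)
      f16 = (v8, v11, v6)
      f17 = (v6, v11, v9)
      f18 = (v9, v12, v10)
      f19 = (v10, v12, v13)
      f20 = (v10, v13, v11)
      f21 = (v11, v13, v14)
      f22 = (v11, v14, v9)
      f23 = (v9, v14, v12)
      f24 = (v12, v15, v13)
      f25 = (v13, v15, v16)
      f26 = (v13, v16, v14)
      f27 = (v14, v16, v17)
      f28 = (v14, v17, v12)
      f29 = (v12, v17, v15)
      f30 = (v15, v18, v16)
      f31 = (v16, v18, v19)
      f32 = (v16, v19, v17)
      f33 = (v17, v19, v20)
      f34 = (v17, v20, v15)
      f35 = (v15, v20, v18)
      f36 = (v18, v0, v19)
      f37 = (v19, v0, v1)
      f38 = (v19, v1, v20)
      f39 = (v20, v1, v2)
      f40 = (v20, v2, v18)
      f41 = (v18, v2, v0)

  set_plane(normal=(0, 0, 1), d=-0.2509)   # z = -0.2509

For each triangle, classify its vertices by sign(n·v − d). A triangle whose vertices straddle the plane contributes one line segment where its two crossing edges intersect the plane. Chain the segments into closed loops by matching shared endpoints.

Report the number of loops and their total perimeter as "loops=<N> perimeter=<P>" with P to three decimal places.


Straddling triangles (28 of 42):
  (v1,v4,v2) [++-] → (1.59392, 0.292982, -0.2509)–(1.735, 0, -0.2509)  len=0.3252
  (v2,v4,v5) [-+-] → (1.59392, 0.292982, -0.2509)–(1.0818, 1.3565, -0.2509)  len=1.1804
  (v2,v5,v0) [--+] → (1.69442, 0.770536, -0.2509)–(2.06546, 0, -0.2509)  len=0.8552
  (v0,v5,v3) [+-+] → (1.69442, 0.770536, -0.2509)–(1.28781, 1.61486, -0.2509)  len=0.9371
  (v4,v7,v5) [++-] → (0.764758, 1.42885, -0.2509)–(1.0818, 1.3565, -0.2509)  len=0.3252
  (v5,v7,v8) [-+-] → (0.764758, 1.42885, -0.2509)–(-0.3861, 1.6915, -0.2509)  len=1.1804
  (v5,v8,v3) [--+] → (0.45399, 1.80515, -0.2509)–(1.28781, 1.61486, -0.2509)  len=0.8553
  (v3,v8,v6) [+-+] → (0.45399, 1.80515, -0.2509)–(-0.459621, 2.01366, -0.2509)  len=0.9371
  (v7,v10,v8) [++-] → (-0.640334, 1.48876, -0.2509)–(-0.3861, 1.6915, -0.2509)  len=0.3252
  (v8,v10,v11) [-+-] → (-0.640334, 1.48876, -0.2509)–(-1.5632, 0.7528, -0.2509)  len=1.1804
  (v8,v11,v6) [--+] → (-1.12825, 1.48045, -0.2509)–(-0.459621, 2.01366, -0.2509)  len=0.8552
  (v6,v11,v9) [+-+] → (-1.12825, 1.48045, -0.2509)–(-1.86091, 0.89617, -0.2509)  len=0.9371
  (v10,v13,v11) [++-] → (-1.5632, 0.427615, -0.2509)–(-1.5632, 0.7528, -0.2509)  len=0.3252
  (v11,v13,v14) [-+-] → (-1.5632, 0.427615, -0.2509)–(-1.5632, -0.7528, -0.2509)  len=1.1804
  (v11,v14,v9) [--+] → (-1.86091, 0.0409401, -0.2509)–(-1.86091, 0.89617, -0.2509)  len=0.8552
  (v9,v14,v12) [+-+] → (-1.86091, 0.0409401, -0.2509)–(-1.86091, -0.89617, -0.2509)  len=0.9371
  (v13,v16,v14) [++-] → (-1.30897, -0.955544, -0.2509)–(-1.5632, -0.7528, -0.2509)  len=0.3252
  (v14,v16,v17) [-+-] → (-1.30897, -0.955544, -0.2509)–(-0.3861, -1.6915, -0.2509)  len=1.1804
  (v14,v17,v12) [--+] → (-1.19228, -1.42938, -0.2509)–(-1.86091, -0.89617, -0.2509)  len=0.8552
  (v12,v17,v15) [+-+] → (-1.19228, -1.42938, -0.2509)–(-0.459621, -2.01366, -0.2509)  len=0.9371
  (v16,v19,v17) [++-] → (-0.0690575, -1.61915, -0.2509)–(-0.3861, -1.6915, -0.2509)  len=0.3252
  (v17,v19,v20) [-+-] → (-0.0690575, -1.61915, -0.2509)–(1.0818, -1.3565, -0.2509)  len=1.1804
  (v17,v20,v15) [--+] → (0.374194, -1.82337, -0.2509)–(-0.459621, -2.01366, -0.2509)  len=0.8553
  (v15,v20,v18) [+-+] → (0.374194, -1.82337, -0.2509)–(1.28781, -1.61486, -0.2509)  len=0.9371
  (v19,v1,v20) [++-] → (1.22288, -1.06352, -0.2509)–(1.0818, -1.3565, -0.2509)  len=0.3252
  (v20,v1,v2) [-+-] → (1.22288, -1.06352, -0.2509)–(1.735, 0, -0.2509)  len=1.1804
  (v20,v2,v18) [--+] → (1.65884, -0.844323, -0.2509)–(1.28781, -1.61486, -0.2509)  len=0.8552
  (v18,v2,v0) [+-+] → (1.65884, -0.844323, -0.2509)–(2.06546, 0, -0.2509)  len=0.9371

Chained into 2 loop(s):
  loop 1: 14 segments, perimeter = 10.5392
  loop 2: 14 segments, perimeter = 12.5464
Total perimeter = 23.086

loops=2 perimeter=23.086


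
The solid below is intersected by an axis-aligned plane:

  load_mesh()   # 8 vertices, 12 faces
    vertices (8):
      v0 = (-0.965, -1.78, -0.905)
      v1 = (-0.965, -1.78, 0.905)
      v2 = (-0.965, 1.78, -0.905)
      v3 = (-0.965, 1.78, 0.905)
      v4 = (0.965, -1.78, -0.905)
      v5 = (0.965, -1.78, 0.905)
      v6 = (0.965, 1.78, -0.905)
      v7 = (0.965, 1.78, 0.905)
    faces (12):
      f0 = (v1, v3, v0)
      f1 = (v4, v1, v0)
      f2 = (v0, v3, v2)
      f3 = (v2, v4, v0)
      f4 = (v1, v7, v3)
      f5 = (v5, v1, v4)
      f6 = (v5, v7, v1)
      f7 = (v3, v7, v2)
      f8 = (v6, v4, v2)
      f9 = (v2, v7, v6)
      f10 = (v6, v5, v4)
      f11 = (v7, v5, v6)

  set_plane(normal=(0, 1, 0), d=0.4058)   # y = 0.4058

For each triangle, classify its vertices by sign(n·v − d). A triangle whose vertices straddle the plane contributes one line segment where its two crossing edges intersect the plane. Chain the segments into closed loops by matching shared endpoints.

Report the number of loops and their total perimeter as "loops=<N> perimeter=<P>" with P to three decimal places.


Straddling triangles (8 of 12):
  (v1,v3,v0) [-+-] → (-0.965, 0.4058, 0.905)–(-0.965, 0.4058, 0.20632)  len=0.6987
  (v0,v3,v2) [-++] → (-0.965, 0.4058, 0.20632)–(-0.965, 0.4058, -0.905)  len=1.1113
  (v2,v4,v0) [+--] → (-0.219998, 0.4058, -0.905)–(-0.965, 0.4058, -0.905)  len=0.7450
  (v1,v7,v3) [-++] → (0.219998, 0.4058, 0.905)–(-0.965, 0.4058, 0.905)  len=1.1850
  (v5,v7,v1) [-+-] → (0.965, 0.4058, 0.905)–(0.219998, 0.4058, 0.905)  len=0.7450
  (v6,v4,v2) [+-+] → (0.965, 0.4058, -0.905)–(-0.219998, 0.4058, -0.905)  len=1.1850
  (v6,v5,v4) [+--] → (0.965, 0.4058, -0.20632)–(0.965, 0.4058, -0.905)  len=0.6987
  (v7,v5,v6) [+-+] → (0.965, 0.4058, 0.905)–(0.965, 0.4058, -0.20632)  len=1.1113

Chained into 1 loop(s):
  loop 1: 8 segments, perimeter = 7.4800
Total perimeter = 7.480

loops=1 perimeter=7.480


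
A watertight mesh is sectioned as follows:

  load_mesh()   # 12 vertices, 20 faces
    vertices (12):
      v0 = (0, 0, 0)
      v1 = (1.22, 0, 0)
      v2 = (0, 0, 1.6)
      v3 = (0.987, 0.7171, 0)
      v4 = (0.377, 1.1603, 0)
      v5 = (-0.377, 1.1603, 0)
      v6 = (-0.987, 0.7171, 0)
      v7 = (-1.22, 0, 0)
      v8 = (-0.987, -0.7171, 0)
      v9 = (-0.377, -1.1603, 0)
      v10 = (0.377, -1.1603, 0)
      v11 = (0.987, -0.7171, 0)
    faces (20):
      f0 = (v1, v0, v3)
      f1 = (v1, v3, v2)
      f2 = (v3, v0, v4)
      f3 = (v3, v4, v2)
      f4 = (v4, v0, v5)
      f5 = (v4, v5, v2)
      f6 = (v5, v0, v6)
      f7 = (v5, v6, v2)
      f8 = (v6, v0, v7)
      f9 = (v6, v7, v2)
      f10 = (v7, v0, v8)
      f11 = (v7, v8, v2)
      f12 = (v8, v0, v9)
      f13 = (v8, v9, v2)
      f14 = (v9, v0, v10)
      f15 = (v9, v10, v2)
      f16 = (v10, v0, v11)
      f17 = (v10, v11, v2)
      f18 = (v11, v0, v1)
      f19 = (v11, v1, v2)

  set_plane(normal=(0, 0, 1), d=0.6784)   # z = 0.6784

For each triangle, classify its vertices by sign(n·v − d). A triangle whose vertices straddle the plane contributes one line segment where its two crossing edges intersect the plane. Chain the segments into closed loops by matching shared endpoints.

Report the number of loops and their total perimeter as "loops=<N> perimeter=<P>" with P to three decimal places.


loops=1 perimeter=4.343

Straddling triangles (10 of 20):
  (v1,v3,v2) [--+] → (0.568512, 0.41305, 0.6784)–(0.70272, 0, 0.6784)  len=0.4343
  (v3,v4,v2) [--+] → (0.217152, 0.668333, 0.6784)–(0.568512, 0.41305, 0.6784)  len=0.4343
  (v4,v5,v2) [--+] → (-0.217152, 0.668333, 0.6784)–(0.217152, 0.668333, 0.6784)  len=0.4343
  (v5,v6,v2) [--+] → (-0.568512, 0.41305, 0.6784)–(-0.217152, 0.668333, 0.6784)  len=0.4343
  (v6,v7,v2) [--+] → (-0.70272, 0, 0.6784)–(-0.568512, 0.41305, 0.6784)  len=0.4343
  (v7,v8,v2) [--+] → (-0.568512, -0.41305, 0.6784)–(-0.70272, 0, 0.6784)  len=0.4343
  (v8,v9,v2) [--+] → (-0.217152, -0.668333, 0.6784)–(-0.568512, -0.41305, 0.6784)  len=0.4343
  (v9,v10,v2) [--+] → (0.217152, -0.668333, 0.6784)–(-0.217152, -0.668333, 0.6784)  len=0.4343
  (v10,v11,v2) [--+] → (0.568512, -0.41305, 0.6784)–(0.217152, -0.668333, 0.6784)  len=0.4343
  (v11,v1,v2) [--+] → (0.70272, 0, 0.6784)–(0.568512, -0.41305, 0.6784)  len=0.4343

Chained into 1 loop(s):
  loop 1: 10 segments, perimeter = 4.3431
Total perimeter = 4.343


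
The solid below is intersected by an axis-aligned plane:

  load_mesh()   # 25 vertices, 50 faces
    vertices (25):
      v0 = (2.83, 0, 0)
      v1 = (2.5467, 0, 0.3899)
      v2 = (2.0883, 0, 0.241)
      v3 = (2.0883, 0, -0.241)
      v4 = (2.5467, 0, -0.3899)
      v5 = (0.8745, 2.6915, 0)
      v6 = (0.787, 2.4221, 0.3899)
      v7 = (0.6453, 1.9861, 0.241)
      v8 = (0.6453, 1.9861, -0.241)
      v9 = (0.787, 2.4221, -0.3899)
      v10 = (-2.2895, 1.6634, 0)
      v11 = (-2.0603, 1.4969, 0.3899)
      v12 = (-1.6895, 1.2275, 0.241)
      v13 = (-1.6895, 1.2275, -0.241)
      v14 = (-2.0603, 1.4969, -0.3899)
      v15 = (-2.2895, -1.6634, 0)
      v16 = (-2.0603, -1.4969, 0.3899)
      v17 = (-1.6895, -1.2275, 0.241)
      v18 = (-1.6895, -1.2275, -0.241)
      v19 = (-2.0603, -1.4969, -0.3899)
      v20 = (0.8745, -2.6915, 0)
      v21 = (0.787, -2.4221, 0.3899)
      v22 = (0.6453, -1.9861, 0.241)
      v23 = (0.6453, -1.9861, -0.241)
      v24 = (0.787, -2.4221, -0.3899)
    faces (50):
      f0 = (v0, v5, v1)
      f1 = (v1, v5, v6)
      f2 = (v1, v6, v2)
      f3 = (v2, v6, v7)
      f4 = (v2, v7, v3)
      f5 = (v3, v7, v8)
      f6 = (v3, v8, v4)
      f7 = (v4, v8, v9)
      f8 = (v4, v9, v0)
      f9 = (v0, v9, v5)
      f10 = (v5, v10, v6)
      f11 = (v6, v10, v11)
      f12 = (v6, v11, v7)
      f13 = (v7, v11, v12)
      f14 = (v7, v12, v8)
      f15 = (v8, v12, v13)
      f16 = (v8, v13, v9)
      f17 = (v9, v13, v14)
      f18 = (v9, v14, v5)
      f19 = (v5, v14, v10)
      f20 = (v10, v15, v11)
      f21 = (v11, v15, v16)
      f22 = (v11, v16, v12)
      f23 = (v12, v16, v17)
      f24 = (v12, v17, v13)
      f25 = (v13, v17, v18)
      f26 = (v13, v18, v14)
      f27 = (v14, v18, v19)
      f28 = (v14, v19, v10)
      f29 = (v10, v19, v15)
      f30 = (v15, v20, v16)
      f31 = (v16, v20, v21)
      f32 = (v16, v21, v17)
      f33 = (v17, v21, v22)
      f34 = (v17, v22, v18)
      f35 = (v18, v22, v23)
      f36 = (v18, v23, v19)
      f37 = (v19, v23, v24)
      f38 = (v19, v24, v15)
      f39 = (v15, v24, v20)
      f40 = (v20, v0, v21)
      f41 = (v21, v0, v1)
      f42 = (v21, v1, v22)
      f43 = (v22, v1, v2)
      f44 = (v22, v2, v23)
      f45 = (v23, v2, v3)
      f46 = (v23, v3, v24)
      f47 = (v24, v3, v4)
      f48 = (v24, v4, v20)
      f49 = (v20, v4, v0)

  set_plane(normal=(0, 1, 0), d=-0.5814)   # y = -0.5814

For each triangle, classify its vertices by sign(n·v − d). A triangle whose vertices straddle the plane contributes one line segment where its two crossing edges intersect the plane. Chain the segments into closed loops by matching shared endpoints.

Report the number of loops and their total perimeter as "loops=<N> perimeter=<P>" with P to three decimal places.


loops=2 perimeter=4.596

Straddling triangles (20 of 50):
  (v10,v15,v11) [+-+] → (-2.2895, -0.5814, 0)–(-2.21103, -0.5814, 0.133491)  len=0.1548
  (v11,v15,v16) [+--] → (-2.21103, -0.5814, 0.133491)–(-2.0603, -0.5814, 0.3899)  len=0.2974
  (v11,v16,v12) [+-+] → (-2.0603, -0.5814, 0.3899)–(-1.9357, -0.5814, 0.339864)  len=0.1343
  (v12,v16,v17) [+--] → (-1.9357, -0.5814, 0.339864)–(-1.6895, -0.5814, 0.241)  len=0.2653
  (v12,v17,v13) [+-+] → (-1.6895, -0.5814, 0.241)–(-1.6895, -0.5814, 0.114149)  len=0.1269
  (v13,v17,v18) [+--] → (-1.6895, -0.5814, 0.114149)–(-1.6895, -0.5814, -0.241)  len=0.3551
  (v13,v18,v14) [+-+] → (-1.6895, -0.5814, -0.241)–(-1.77744, -0.5814, -0.276312)  len=0.0948
  (v14,v18,v19) [+--] → (-1.77744, -0.5814, -0.276312)–(-2.0603, -0.5814, -0.3899)  len=0.3048
  (v14,v19,v10) [+-+] → (-2.0603, -0.5814, -0.3899)–(-2.1267, -0.5814, -0.276951)  len=0.1310
  (v10,v19,v15) [+--] → (-2.1267, -0.5814, -0.276951)–(-2.2895, -0.5814, 0)  len=0.3213
  (v20,v0,v21) [-+-] → (2.40759, -0.5814, 0)–(2.3396, -0.5814, 0.0935915)  len=0.1157
  (v21,v0,v1) [-++] → (2.3396, -0.5814, 0.0935915)–(2.1243, -0.5814, 0.3899)  len=0.3663
  (v21,v1,v22) [-+-] → (2.1243, -0.5814, 0.3899)–(1.99009, -0.5814, 0.346312)  len=0.1411
  (v22,v1,v2) [-++] → (1.99009, -0.5814, 0.346312)–(1.66588, -0.5814, 0.241)  len=0.3409
  (v22,v2,v23) [-+-] → (1.66588, -0.5814, 0.241)–(1.66588, -0.5814, 0.099902)  len=0.1411
  (v23,v2,v3) [-++] → (1.66588, -0.5814, 0.099902)–(1.66588, -0.5814, -0.241)  len=0.3409
  (v23,v3,v24) [-+-] → (1.66588, -0.5814, -0.241)–(1.77594, -0.5814, -0.276742)  len=0.1157
  (v24,v3,v4) [-++] → (1.77594, -0.5814, -0.276742)–(2.1243, -0.5814, -0.3899)  len=0.3663
  (v24,v4,v20) [-+-] → (2.1243, -0.5814, -0.3899)–(2.18548, -0.5814, -0.305676)  len=0.1041
  (v20,v4,v0) [-++] → (2.18548, -0.5814, -0.305676)–(2.40759, -0.5814, 0)  len=0.3778

Chained into 2 loop(s):
  loop 1: 10 segments, perimeter = 2.1857
  loop 2: 10 segments, perimeter = 2.4099
Total perimeter = 4.596


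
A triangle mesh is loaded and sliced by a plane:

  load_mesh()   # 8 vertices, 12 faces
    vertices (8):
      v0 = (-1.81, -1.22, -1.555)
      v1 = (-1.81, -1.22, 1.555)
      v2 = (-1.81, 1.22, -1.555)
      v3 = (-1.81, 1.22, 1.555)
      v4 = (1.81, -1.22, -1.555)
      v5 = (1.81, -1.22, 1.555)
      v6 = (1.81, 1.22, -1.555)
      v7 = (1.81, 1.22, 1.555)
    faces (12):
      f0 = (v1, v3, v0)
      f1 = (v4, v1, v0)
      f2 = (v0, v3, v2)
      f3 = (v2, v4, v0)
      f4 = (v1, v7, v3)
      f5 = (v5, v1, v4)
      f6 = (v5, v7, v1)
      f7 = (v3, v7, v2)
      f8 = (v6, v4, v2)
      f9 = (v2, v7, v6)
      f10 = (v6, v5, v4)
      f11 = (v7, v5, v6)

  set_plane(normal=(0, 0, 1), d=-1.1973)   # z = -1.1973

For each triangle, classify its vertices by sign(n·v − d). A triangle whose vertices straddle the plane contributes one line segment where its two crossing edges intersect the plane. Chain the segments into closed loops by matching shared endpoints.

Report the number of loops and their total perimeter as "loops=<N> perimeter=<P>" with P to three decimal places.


Straddling triangles (8 of 12):
  (v1,v3,v0) [++-] → (-1.81, -0.939361, -1.1973)–(-1.81, -1.22, -1.1973)  len=0.2806
  (v4,v1,v0) [-+-] → (1.39364, -1.22, -1.1973)–(-1.81, -1.22, -1.1973)  len=3.2036
  (v0,v3,v2) [-+-] → (-1.81, -0.939361, -1.1973)–(-1.81, 1.22, -1.1973)  len=2.1594
  (v5,v1,v4) [++-] → (1.39364, -1.22, -1.1973)–(1.81, -1.22, -1.1973)  len=0.4164
  (v3,v7,v2) [++-] → (-1.39364, 1.22, -1.1973)–(-1.81, 1.22, -1.1973)  len=0.4164
  (v2,v7,v6) [-+-] → (-1.39364, 1.22, -1.1973)–(1.81, 1.22, -1.1973)  len=3.2036
  (v6,v5,v4) [-+-] → (1.81, 0.939361, -1.1973)–(1.81, -1.22, -1.1973)  len=2.1594
  (v7,v5,v6) [++-] → (1.81, 0.939361, -1.1973)–(1.81, 1.22, -1.1973)  len=0.2806

Chained into 1 loop(s):
  loop 1: 8 segments, perimeter = 12.1200
Total perimeter = 12.120

loops=1 perimeter=12.120


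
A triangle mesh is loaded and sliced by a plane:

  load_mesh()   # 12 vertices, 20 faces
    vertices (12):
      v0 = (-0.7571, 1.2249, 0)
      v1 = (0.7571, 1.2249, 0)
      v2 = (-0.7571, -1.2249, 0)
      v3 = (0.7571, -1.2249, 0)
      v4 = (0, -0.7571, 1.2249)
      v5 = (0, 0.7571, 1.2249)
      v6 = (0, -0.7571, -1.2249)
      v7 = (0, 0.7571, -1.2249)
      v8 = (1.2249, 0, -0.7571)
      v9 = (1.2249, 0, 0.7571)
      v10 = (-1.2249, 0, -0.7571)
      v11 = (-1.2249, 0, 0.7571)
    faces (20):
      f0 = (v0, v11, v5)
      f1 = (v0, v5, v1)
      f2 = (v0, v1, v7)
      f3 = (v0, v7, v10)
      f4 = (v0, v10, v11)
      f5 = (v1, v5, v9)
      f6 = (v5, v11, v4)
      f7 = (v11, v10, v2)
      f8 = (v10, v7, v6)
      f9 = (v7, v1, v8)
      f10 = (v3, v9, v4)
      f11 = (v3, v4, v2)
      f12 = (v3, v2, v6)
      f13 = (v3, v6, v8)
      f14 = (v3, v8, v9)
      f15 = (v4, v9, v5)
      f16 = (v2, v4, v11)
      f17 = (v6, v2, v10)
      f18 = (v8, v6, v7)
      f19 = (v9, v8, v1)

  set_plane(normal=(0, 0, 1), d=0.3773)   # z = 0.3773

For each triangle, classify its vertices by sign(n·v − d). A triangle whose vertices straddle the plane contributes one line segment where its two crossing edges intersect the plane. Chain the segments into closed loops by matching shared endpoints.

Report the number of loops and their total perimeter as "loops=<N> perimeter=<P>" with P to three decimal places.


loops=1 perimeter=7.365

Straddling triangles (10 of 20):
  (v0,v11,v5) [-++] → (-0.990228, 0.614472, 0.3773)–(-0.523894, 1.08081, 0.3773)  len=0.6595
  (v0,v5,v1) [-+-] → (-0.523894, 1.08081, 0.3773)–(0.523894, 1.08081, 0.3773)  len=1.0478
  (v0,v10,v11) [--+] → (-1.2249, 0, 0.3773)–(-0.990228, 0.614472, 0.3773)  len=0.6578
  (v1,v5,v9) [-++] → (0.523894, 1.08081, 0.3773)–(0.990228, 0.614472, 0.3773)  len=0.6595
  (v11,v10,v2) [+--] → (-1.2249, 0, 0.3773)–(-0.990228, -0.614472, 0.3773)  len=0.6578
  (v3,v9,v4) [-++] → (0.990228, -0.614472, 0.3773)–(0.523894, -1.08081, 0.3773)  len=0.6595
  (v3,v4,v2) [-+-] → (0.523894, -1.08081, 0.3773)–(-0.523894, -1.08081, 0.3773)  len=1.0478
  (v3,v8,v9) [--+] → (1.2249, 0, 0.3773)–(0.990228, -0.614472, 0.3773)  len=0.6578
  (v2,v4,v11) [-++] → (-0.523894, -1.08081, 0.3773)–(-0.990228, -0.614472, 0.3773)  len=0.6595
  (v9,v8,v1) [+--] → (1.2249, 0, 0.3773)–(0.990228, 0.614472, 0.3773)  len=0.6578

Chained into 1 loop(s):
  loop 1: 10 segments, perimeter = 7.3646
Total perimeter = 7.365


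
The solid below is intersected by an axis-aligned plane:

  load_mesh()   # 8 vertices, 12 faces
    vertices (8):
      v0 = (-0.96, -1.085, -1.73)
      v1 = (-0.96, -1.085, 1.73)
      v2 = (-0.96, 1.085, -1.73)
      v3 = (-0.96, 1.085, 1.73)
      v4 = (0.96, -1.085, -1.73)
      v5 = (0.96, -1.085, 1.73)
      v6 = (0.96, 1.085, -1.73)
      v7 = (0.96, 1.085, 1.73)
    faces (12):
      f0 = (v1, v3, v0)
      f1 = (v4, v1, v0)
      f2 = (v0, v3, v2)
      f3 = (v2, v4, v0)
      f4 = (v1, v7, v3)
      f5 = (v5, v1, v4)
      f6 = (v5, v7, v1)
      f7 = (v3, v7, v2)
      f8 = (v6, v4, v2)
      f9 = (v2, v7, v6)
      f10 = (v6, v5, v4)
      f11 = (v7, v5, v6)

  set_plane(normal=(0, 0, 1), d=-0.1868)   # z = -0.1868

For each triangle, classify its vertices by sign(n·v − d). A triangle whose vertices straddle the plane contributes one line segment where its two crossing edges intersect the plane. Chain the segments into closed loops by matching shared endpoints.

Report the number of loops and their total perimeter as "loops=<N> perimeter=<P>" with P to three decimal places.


loops=1 perimeter=8.180

Straddling triangles (8 of 12):
  (v1,v3,v0) [++-] → (-0.96, -0.117155, -0.1868)–(-0.96, -1.085, -0.1868)  len=0.9678
  (v4,v1,v0) [-+-] → (0.103658, -1.085, -0.1868)–(-0.96, -1.085, -0.1868)  len=1.0637
  (v0,v3,v2) [-+-] → (-0.96, -0.117155, -0.1868)–(-0.96, 1.085, -0.1868)  len=1.2022
  (v5,v1,v4) [++-] → (0.103658, -1.085, -0.1868)–(0.96, -1.085, -0.1868)  len=0.8563
  (v3,v7,v2) [++-] → (-0.103658, 1.085, -0.1868)–(-0.96, 1.085, -0.1868)  len=0.8563
  (v2,v7,v6) [-+-] → (-0.103658, 1.085, -0.1868)–(0.96, 1.085, -0.1868)  len=1.0637
  (v6,v5,v4) [-+-] → (0.96, 0.117155, -0.1868)–(0.96, -1.085, -0.1868)  len=1.2022
  (v7,v5,v6) [++-] → (0.96, 0.117155, -0.1868)–(0.96, 1.085, -0.1868)  len=0.9678

Chained into 1 loop(s):
  loop 1: 8 segments, perimeter = 8.1800
Total perimeter = 8.180


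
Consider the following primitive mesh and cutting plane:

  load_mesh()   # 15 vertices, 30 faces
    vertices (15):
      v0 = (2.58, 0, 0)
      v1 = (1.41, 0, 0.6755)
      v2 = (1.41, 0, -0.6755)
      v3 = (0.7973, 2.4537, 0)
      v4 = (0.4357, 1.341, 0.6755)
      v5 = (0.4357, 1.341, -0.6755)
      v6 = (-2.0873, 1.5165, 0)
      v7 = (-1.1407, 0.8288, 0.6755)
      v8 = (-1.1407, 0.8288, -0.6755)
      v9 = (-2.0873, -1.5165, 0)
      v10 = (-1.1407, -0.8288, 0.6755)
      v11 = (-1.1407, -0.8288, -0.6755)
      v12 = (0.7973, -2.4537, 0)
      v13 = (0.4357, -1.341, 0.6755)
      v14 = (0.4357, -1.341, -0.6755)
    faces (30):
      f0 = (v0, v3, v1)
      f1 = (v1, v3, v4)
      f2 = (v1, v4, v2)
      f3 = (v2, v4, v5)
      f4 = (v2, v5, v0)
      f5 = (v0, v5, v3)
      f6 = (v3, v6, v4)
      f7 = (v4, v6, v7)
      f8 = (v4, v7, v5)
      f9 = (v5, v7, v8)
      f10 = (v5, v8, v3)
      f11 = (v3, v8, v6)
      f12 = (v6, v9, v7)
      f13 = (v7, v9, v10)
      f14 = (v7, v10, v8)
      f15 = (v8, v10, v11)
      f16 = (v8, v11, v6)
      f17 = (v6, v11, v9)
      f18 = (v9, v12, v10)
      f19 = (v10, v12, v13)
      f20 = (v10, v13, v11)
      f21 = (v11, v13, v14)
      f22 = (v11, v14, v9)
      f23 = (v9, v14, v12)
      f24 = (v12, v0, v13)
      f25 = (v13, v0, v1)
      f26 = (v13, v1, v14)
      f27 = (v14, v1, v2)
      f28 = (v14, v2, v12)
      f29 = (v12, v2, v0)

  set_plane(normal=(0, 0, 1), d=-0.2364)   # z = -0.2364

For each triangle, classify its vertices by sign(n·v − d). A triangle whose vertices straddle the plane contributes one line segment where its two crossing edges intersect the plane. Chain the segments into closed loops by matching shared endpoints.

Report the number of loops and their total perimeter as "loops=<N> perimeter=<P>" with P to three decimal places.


Straddling triangles (20 of 30):
  (v1,v4,v2) [++-] → (1.09333, 0.43585, -0.2364)–(1.41, 0, -0.2364)  len=0.5387
  (v2,v4,v5) [-+-] → (1.09333, 0.43585, -0.2364)–(0.4357, 1.341, -0.2364)  len=1.1188
  (v2,v5,v0) [--+] → (1.82957, 0.4693, -0.2364)–(2.17054, 0, -0.2364)  len=0.5801
  (v0,v5,v3) [+-+] → (1.82957, 0.4693, -0.2364)–(0.670753, 2.0643, -0.2364)  len=1.9715
  (v4,v7,v5) [++-] → (-0.0766592, 1.17453, -0.2364)–(0.4357, 1.341, -0.2364)  len=0.5387
  (v5,v7,v8) [-+-] → (-0.0766592, 1.17453, -0.2364)–(-1.1407, 0.8288, -0.2364)  len=1.1188
  (v5,v8,v3) [--+] → (0.119072, 1.88505, -0.2364)–(0.670753, 2.0643, -0.2364)  len=0.5801
  (v3,v8,v6) [+-+] → (0.119072, 1.88505, -0.2364)–(-1.75603, 1.27583, -0.2364)  len=1.9716
  (v7,v10,v8) [++-] → (-1.1407, 0.290049, -0.2364)–(-1.1407, 0.8288, -0.2364)  len=0.5388
  (v8,v10,v11) [-+-] → (-1.1407, 0.290049, -0.2364)–(-1.1407, -0.8288, -0.2364)  len=1.1188
  (v8,v11,v6) [--+] → (-1.75603, 0.695732, -0.2364)–(-1.75603, 1.27583, -0.2364)  len=0.5801
  (v6,v11,v9) [+-+] → (-1.75603, 0.695732, -0.2364)–(-1.75603, -1.27583, -0.2364)  len=1.9716
  (v10,v13,v11) [++-] → (-0.628341, -0.995274, -0.2364)–(-1.1407, -0.8288, -0.2364)  len=0.5387
  (v11,v13,v14) [-+-] → (-0.628341, -0.995274, -0.2364)–(0.4357, -1.341, -0.2364)  len=1.1188
  (v11,v14,v9) [--+] → (-1.20434, -1.45508, -0.2364)–(-1.75603, -1.27583, -0.2364)  len=0.5801
  (v9,v14,v12) [+-+] → (-1.20434, -1.45508, -0.2364)–(0.670753, -2.0643, -0.2364)  len=1.9716
  (v13,v1,v14) [++-] → (0.752366, -0.90515, -0.2364)–(0.4357, -1.341, -0.2364)  len=0.5387
  (v14,v1,v2) [-+-] → (0.752366, -0.90515, -0.2364)–(1.41, 0, -0.2364)  len=1.1188
  (v14,v2,v12) [--+] → (1.01172, -1.595, -0.2364)–(0.670753, -2.0643, -0.2364)  len=0.5801
  (v12,v2,v0) [+-+] → (1.01172, -1.595, -0.2364)–(2.17054, 0, -0.2364)  len=1.9715

Chained into 2 loop(s):
  loop 1: 10 segments, perimeter = 8.2878
  loop 2: 10 segments, perimeter = 12.7582
Total perimeter = 21.046

loops=2 perimeter=21.046


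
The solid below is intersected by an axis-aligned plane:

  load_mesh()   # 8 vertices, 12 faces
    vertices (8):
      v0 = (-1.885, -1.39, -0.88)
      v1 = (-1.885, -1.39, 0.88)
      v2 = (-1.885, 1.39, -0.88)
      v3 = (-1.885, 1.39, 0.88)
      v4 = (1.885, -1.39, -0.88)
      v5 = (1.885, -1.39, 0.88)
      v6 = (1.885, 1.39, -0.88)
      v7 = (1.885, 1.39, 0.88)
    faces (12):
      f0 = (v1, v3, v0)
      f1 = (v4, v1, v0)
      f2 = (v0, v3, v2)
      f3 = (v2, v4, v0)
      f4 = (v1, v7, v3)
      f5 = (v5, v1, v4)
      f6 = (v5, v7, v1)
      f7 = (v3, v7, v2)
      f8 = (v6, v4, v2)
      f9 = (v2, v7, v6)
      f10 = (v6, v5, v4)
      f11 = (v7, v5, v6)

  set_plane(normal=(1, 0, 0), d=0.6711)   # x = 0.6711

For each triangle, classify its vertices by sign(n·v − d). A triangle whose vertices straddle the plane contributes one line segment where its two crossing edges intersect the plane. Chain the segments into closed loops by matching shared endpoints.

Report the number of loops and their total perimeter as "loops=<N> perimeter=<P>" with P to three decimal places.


loops=1 perimeter=9.080

Straddling triangles (8 of 12):
  (v4,v1,v0) [+--] → (0.6711, -1.39, -0.313299)–(0.6711, -1.39, -0.88)  len=0.5667
  (v2,v4,v0) [-+-] → (0.6711, -0.494869, -0.88)–(0.6711, -1.39, -0.88)  len=0.8951
  (v1,v7,v3) [-+-] → (0.6711, 0.494869, 0.88)–(0.6711, 1.39, 0.88)  len=0.8951
  (v5,v1,v4) [+-+] → (0.6711, -1.39, 0.88)–(0.6711, -1.39, -0.313299)  len=1.1933
  (v5,v7,v1) [++-] → (0.6711, 0.494869, 0.88)–(0.6711, -1.39, 0.88)  len=1.8849
  (v3,v7,v2) [-+-] → (0.6711, 1.39, 0.88)–(0.6711, 1.39, 0.313299)  len=0.5667
  (v6,v4,v2) [++-] → (0.6711, -0.494869, -0.88)–(0.6711, 1.39, -0.88)  len=1.8849
  (v2,v7,v6) [-++] → (0.6711, 1.39, 0.313299)–(0.6711, 1.39, -0.88)  len=1.1933

Chained into 1 loop(s):
  loop 1: 8 segments, perimeter = 9.0800
Total perimeter = 9.080


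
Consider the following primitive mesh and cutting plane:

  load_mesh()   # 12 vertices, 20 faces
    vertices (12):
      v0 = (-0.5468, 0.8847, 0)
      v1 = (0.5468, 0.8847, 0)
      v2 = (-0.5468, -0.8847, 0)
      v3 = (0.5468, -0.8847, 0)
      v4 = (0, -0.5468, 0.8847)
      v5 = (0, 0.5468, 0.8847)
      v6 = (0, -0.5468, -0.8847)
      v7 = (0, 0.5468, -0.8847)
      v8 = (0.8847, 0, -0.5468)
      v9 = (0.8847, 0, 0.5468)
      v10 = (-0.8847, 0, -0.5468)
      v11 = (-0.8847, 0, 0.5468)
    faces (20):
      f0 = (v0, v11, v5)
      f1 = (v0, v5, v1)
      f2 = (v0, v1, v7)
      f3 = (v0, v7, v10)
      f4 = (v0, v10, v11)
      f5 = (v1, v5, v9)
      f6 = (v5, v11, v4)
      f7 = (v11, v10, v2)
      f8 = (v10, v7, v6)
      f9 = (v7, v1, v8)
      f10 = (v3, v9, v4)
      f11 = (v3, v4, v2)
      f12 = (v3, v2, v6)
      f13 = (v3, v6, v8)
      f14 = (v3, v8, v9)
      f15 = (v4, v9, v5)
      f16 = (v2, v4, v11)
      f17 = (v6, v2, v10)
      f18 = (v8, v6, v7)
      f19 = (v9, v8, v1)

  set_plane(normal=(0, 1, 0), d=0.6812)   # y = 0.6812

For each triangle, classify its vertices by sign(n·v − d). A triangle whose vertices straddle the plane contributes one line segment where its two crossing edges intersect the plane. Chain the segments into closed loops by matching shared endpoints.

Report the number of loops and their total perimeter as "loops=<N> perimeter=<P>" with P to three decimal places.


Straddling triangles (8 of 20):
  (v0,v11,v5) [+--] → (-0.624524, 0.6812, 0.125776)–(-0.21749, 0.6812, 0.53281)  len=0.5756
  (v0,v5,v1) [+-+] → (-0.21749, 0.6812, 0.53281)–(0.21749, 0.6812, 0.53281)  len=0.4350
  (v0,v1,v7) [++-] → (0.21749, 0.6812, -0.53281)–(-0.21749, 0.6812, -0.53281)  len=0.4350
  (v0,v7,v10) [+--] → (-0.21749, 0.6812, -0.53281)–(-0.624524, 0.6812, -0.125776)  len=0.5756
  (v0,v10,v11) [+--] → (-0.624524, 0.6812, -0.125776)–(-0.624524, 0.6812, 0.125776)  len=0.2516
  (v1,v5,v9) [+--] → (0.21749, 0.6812, 0.53281)–(0.624524, 0.6812, 0.125776)  len=0.5756
  (v7,v1,v8) [-+-] → (0.21749, 0.6812, -0.53281)–(0.624524, 0.6812, -0.125776)  len=0.5756
  (v9,v8,v1) [--+] → (0.624524, 0.6812, -0.125776)–(0.624524, 0.6812, 0.125776)  len=0.2516

Chained into 1 loop(s):
  loop 1: 8 segments, perimeter = 3.6756
Total perimeter = 3.676

loops=1 perimeter=3.676


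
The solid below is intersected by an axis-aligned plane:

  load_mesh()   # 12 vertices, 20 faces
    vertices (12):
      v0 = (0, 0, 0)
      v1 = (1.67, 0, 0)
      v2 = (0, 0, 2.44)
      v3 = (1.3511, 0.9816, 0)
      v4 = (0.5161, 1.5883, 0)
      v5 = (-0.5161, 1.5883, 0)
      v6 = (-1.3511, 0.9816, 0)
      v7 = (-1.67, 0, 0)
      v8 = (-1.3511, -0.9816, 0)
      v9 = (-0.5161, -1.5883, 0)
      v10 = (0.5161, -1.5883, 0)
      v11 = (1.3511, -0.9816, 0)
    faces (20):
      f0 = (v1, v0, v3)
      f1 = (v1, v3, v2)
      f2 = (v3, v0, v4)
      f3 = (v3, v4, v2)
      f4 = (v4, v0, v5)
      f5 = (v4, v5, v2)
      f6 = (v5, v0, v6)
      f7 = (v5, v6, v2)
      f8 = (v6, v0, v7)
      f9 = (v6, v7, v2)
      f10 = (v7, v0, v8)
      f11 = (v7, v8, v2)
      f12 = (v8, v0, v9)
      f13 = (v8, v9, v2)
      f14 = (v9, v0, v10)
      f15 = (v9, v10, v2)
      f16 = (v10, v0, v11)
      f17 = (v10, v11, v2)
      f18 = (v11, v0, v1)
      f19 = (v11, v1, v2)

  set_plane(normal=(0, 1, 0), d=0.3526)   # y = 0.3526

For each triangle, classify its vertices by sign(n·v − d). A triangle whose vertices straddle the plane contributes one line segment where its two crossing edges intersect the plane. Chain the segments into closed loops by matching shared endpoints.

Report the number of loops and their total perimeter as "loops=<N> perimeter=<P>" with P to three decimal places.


loops=1 perimeter=8.128

Straddling triangles (10 of 20):
  (v1,v0,v3) [--+] → (0.485328, 0.3526, 0)–(1.55545, 0.3526, 0)  len=1.0701
  (v1,v3,v2) [-+-] → (1.55545, 0.3526, 0)–(0.485328, 0.3526, 1.56353)  len=1.8947
  (v3,v0,v4) [+-+] → (0.485328, 0.3526, 0)–(0.114573, 0.3526, 0)  len=0.3708
  (v3,v4,v2) [++-] → (0.114573, 0.3526, 1.89832)–(0.485328, 0.3526, 1.56353)  len=0.4995
  (v4,v0,v5) [+-+] → (0.114573, 0.3526, 0)–(-0.114573, 0.3526, 0)  len=0.2291
  (v4,v5,v2) [++-] → (-0.114573, 0.3526, 1.89832)–(0.114573, 0.3526, 1.89832)  len=0.2291
  (v5,v0,v6) [+-+] → (-0.114573, 0.3526, 0)–(-0.485328, 0.3526, 0)  len=0.3708
  (v5,v6,v2) [++-] → (-0.485328, 0.3526, 1.56353)–(-0.114573, 0.3526, 1.89832)  len=0.4995
  (v6,v0,v7) [+--] → (-0.485328, 0.3526, 0)–(-1.55545, 0.3526, 0)  len=1.0701
  (v6,v7,v2) [+--] → (-1.55545, 0.3526, 0)–(-0.485328, 0.3526, 1.56353)  len=1.8947

Chained into 1 loop(s):
  loop 1: 10 segments, perimeter = 8.1285
Total perimeter = 8.128


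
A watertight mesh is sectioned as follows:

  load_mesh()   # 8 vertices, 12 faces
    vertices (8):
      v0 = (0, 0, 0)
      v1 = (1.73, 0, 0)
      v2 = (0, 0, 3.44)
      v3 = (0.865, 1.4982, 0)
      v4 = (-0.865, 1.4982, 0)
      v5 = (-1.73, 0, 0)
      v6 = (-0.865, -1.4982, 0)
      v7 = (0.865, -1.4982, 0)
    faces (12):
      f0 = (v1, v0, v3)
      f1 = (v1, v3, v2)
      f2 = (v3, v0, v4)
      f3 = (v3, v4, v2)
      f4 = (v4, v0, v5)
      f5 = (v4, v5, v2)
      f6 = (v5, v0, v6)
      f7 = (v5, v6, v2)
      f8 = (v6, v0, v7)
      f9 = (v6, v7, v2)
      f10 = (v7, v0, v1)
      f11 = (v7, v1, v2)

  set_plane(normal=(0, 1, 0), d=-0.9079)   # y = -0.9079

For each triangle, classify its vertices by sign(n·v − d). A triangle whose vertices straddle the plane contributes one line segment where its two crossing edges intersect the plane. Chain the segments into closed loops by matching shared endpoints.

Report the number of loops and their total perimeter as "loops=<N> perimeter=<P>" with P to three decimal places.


loops=1 perimeter=6.494

Straddling triangles (6 of 12):
  (v5,v0,v6) [++-] → (-0.524185, -0.9079, 0)–(-1.20582, -0.9079, 0)  len=0.6816
  (v5,v6,v2) [+-+] → (-1.20582, -0.9079, 0)–(-0.524185, -0.9079, 1.35538)  len=1.5171
  (v6,v0,v7) [-+-] → (-0.524185, -0.9079, 0)–(0.524185, -0.9079, 0)  len=1.0484
  (v6,v7,v2) [--+] → (0.524185, -0.9079, 1.35538)–(-0.524185, -0.9079, 1.35538)  len=1.0484
  (v7,v0,v1) [-++] → (0.524185, -0.9079, 0)–(1.20582, -0.9079, 0)  len=0.6816
  (v7,v1,v2) [-++] → (1.20582, -0.9079, 0)–(0.524185, -0.9079, 1.35538)  len=1.5171

Chained into 1 loop(s):
  loop 1: 6 segments, perimeter = 6.4943
Total perimeter = 6.494


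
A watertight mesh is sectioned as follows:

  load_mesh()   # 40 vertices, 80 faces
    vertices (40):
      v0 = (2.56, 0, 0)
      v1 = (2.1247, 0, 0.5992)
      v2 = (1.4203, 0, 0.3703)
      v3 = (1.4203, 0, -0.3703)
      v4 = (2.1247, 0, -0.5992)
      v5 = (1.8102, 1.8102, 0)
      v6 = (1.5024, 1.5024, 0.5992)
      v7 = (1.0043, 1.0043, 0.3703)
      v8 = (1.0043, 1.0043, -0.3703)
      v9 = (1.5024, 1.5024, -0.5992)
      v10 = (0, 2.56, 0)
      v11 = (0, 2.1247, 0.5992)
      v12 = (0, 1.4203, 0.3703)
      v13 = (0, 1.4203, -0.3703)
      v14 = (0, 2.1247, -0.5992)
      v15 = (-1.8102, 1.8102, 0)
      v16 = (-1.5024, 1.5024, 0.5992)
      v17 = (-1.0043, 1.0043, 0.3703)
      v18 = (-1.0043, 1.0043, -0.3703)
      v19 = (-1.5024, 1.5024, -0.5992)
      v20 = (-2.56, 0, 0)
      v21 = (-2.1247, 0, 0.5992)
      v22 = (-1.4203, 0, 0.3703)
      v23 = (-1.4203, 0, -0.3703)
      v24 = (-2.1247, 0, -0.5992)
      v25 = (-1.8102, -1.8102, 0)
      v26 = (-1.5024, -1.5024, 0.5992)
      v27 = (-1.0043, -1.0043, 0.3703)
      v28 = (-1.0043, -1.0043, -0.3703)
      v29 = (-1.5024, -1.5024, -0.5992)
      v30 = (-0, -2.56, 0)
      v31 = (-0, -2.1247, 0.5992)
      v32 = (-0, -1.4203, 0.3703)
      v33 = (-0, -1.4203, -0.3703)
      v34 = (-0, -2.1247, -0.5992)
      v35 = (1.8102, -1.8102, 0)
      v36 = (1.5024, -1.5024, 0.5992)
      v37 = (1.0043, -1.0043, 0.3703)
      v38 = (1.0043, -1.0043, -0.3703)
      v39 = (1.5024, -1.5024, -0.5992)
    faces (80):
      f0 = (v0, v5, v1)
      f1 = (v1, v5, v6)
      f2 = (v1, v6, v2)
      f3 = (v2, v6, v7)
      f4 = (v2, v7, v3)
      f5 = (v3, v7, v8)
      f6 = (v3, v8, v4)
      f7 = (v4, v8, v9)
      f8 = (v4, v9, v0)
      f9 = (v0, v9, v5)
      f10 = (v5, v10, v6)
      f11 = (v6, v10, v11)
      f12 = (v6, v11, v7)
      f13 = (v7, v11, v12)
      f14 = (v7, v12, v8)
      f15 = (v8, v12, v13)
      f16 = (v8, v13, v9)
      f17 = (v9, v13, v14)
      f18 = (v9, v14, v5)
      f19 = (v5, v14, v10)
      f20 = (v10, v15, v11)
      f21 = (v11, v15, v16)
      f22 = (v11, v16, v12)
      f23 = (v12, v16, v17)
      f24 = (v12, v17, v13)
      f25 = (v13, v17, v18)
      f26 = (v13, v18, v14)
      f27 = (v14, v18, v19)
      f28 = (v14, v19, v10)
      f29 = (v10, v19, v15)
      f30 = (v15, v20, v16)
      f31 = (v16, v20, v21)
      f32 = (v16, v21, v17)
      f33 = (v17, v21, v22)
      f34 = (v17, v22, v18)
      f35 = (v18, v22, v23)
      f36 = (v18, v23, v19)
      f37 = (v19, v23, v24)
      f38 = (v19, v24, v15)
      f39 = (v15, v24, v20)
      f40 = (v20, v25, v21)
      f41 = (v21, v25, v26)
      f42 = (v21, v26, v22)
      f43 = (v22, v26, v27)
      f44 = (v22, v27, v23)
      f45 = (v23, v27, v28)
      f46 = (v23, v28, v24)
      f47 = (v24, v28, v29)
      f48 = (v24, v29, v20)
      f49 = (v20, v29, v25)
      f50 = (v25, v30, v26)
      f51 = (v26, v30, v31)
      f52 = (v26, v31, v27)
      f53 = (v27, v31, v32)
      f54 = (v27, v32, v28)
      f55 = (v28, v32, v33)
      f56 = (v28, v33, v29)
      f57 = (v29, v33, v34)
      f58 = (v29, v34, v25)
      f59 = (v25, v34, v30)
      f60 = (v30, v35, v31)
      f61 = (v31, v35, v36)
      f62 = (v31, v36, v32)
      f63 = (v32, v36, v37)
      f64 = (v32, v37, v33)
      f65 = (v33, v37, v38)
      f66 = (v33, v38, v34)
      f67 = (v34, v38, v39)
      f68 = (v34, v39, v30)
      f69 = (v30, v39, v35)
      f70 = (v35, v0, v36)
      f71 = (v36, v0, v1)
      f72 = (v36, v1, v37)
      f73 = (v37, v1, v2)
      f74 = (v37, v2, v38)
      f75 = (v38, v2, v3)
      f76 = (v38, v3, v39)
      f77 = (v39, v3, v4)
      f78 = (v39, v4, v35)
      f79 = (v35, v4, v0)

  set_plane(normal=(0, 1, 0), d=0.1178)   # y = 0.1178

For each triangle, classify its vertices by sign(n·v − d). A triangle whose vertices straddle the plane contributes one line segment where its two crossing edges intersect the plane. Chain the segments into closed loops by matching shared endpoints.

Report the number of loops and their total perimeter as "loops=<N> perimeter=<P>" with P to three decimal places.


loops=2 perimeter=7.406

Straddling triangles (20 of 80):
  (v0,v5,v1) [-+-] → (2.51121, 0.1178, 0)–(2.10423, 0.1178, 0.560207)  len=0.6924
  (v1,v5,v6) [-++] → (2.10423, 0.1178, 0.560207)–(2.07591, 0.1178, 0.5992)  len=0.0482
  (v1,v6,v2) [-+-] → (2.07591, 0.1178, 0.5992)–(1.42674, 0.1178, 0.388248)  len=0.6826
  (v2,v6,v7) [-++] → (1.42674, 0.1178, 0.388248)–(1.37151, 0.1178, 0.3703)  len=0.0581
  (v2,v7,v3) [-+-] → (1.37151, 0.1178, 0.3703)–(1.37151, 0.1178, -0.283431)  len=0.6537
  (v3,v7,v8) [-++] → (1.37151, 0.1178, -0.283431)–(1.37151, 0.1178, -0.3703)  len=0.0869
  (v3,v8,v4) [-+-] → (1.37151, 0.1178, -0.3703)–(1.99328, 0.1178, -0.572351)  len=0.6538
  (v4,v8,v9) [-++] → (1.99328, 0.1178, -0.572351)–(2.07591, 0.1178, -0.5992)  len=0.0869
  (v4,v9,v0) [-+-] → (2.07591, 0.1178, -0.5992)–(2.47708, 0.1178, -0.046982)  len=0.6826
  (v0,v9,v5) [-++] → (2.47708, 0.1178, -0.046982)–(2.51121, 0.1178, 0)  len=0.0581
  (v15,v20,v16) [+-+] → (-2.51121, 0.1178, 0)–(-2.47708, 0.1178, 0.046982)  len=0.0581
  (v16,v20,v21) [+--] → (-2.47708, 0.1178, 0.046982)–(-2.07591, 0.1178, 0.5992)  len=0.6826
  (v16,v21,v17) [+-+] → (-2.07591, 0.1178, 0.5992)–(-1.99328, 0.1178, 0.572351)  len=0.0869
  (v17,v21,v22) [+--] → (-1.99328, 0.1178, 0.572351)–(-1.37151, 0.1178, 0.3703)  len=0.6538
  (v17,v22,v18) [+-+] → (-1.37151, 0.1178, 0.3703)–(-1.37151, 0.1178, 0.283431)  len=0.0869
  (v18,v22,v23) [+--] → (-1.37151, 0.1178, 0.283431)–(-1.37151, 0.1178, -0.3703)  len=0.6537
  (v18,v23,v19) [+-+] → (-1.37151, 0.1178, -0.3703)–(-1.42674, 0.1178, -0.388248)  len=0.0581
  (v19,v23,v24) [+--] → (-1.42674, 0.1178, -0.388248)–(-2.07591, 0.1178, -0.5992)  len=0.6826
  (v19,v24,v15) [+-+] → (-2.07591, 0.1178, -0.5992)–(-2.10423, 0.1178, -0.560207)  len=0.0482
  (v15,v24,v20) [+--] → (-2.10423, 0.1178, -0.560207)–(-2.51121, 0.1178, 0)  len=0.6924

Chained into 2 loop(s):
  loop 1: 10 segments, perimeter = 3.7032
  loop 2: 10 segments, perimeter = 3.7032
Total perimeter = 7.406
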